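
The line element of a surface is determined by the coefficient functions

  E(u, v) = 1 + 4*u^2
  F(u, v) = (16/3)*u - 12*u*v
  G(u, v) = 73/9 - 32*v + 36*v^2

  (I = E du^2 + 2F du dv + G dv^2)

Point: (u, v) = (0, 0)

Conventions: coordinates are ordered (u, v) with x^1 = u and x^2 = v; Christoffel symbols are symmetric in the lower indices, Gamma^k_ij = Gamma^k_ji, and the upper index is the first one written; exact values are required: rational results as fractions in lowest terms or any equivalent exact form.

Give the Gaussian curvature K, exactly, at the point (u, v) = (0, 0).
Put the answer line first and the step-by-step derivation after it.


Answer: K = -972/5329

E = 1, F = 0, G = 73/9, EG - F^2 = 73/9 at the point
E_u = 0, E_v = 0, F_u = 16/3, F_v = 0, G_u = 0, G_v = -32
E_vv = 0, F_uv = -12, G_uu = 0
By Brioschi, K is (det M1 - det M2) divided by (EG - F^2) squared.
M1 = [[-E_vv/2 + F_uv - G_uu/2, E_u/2, F_u - E_v/2], [F_v - G_u/2, E, F], [G_v/2, F, G]] = [[-12, 0, 16/3], [0, 1, 0], [-16, 0, 73/9]]; det M1 = -12
M2 = [[0, E_v/2, G_u/2], [E_v/2, E, F], [G_u/2, F, G]] = [[0, 0, 0], [0, 1, 0], [0, 0, 73/9]]; det M2 = 0
det M1 - det M2 = -12; K = -12 / (73/9)^2 = -972/5329


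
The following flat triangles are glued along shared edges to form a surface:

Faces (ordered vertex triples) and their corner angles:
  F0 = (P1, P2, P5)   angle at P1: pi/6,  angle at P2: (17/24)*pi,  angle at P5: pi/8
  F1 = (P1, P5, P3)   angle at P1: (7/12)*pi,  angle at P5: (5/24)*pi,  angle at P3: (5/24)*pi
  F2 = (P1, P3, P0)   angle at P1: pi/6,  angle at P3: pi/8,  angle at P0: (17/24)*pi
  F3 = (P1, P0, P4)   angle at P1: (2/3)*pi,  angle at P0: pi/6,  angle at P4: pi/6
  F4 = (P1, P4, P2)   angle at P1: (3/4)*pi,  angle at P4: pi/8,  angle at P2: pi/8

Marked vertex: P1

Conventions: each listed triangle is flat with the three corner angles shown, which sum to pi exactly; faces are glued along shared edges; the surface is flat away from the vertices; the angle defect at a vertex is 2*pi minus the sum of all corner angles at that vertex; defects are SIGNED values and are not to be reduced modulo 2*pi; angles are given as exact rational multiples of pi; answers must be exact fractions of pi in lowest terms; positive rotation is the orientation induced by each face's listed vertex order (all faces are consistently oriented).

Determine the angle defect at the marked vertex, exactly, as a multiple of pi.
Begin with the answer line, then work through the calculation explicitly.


Answer: defect(P1) = -pi/3

Sum of corner angles at P1: (7/3)*pi
defect = 2*pi - (7/3)*pi


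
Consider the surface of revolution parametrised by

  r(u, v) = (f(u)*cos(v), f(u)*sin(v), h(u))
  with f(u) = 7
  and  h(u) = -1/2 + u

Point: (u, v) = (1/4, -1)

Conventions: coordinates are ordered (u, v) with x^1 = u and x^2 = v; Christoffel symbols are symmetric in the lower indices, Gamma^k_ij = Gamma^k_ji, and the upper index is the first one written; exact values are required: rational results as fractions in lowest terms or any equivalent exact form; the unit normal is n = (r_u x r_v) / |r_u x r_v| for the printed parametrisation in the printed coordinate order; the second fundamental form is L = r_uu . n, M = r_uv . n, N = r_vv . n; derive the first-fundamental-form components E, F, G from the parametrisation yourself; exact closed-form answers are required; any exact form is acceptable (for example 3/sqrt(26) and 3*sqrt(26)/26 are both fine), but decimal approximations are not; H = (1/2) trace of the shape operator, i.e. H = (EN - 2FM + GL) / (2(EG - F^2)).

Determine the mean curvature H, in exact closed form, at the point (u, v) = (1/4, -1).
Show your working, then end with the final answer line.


f = 7, f' = 0, f'' = 0, h' = 1, h'' = 0
E = 1, F = 0, G = 49; answer radicand W^2 = 1
unnormalised second-form numerators: l = 0, m = 0, n = 7; L = l/sqrt(1), and similarly M = m/sqrt(W^2), N = n/sqrt(W^2)
H = (E*n - 2*F*m + G*l) / (2*(EG - F^2)*sqrt(W^2)); E*n - 2*F*m + G*l = 7, EG - F^2 = 49, so H = (1/14)/sqrt(1)

Answer: H = 1/14


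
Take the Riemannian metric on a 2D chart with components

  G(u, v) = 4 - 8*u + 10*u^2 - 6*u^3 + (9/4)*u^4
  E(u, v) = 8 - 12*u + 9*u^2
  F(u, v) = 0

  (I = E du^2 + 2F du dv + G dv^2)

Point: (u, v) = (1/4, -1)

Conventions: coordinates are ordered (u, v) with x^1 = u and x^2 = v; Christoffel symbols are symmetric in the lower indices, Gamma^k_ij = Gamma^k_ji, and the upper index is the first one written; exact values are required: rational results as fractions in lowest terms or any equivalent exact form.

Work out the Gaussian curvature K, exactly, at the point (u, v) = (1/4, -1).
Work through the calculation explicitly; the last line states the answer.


E = 89/16, F = 0, G = 2601/1024, EG - F^2 = 231489/16384 at the point
E_u = -15/2, E_v = 0, F_u = 0, F_v = 0, G_u = -255/64, G_v = 0
E_vv = 0, F_uv = 0, G_uu = 203/16
By Brioschi, K is (det M1 - det M2) divided by (EG - F^2) squared.
M1 = [[-E_vv/2 + F_uv - G_uu/2, E_u/2, F_u - E_v/2], [F_v - G_u/2, E, F], [G_v/2, F, G]] = [[-203/32, -15/4, 0], [255/128, 89/16, 0], [0, 0, 2601/1024]]; det M1 = -18521721/262144
M2 = [[0, E_v/2, G_u/2], [E_v/2, E, F], [G_u/2, F, G]] = [[0, 0, -255/128], [0, 89/16, 0], [-255/128, 0, 2601/1024]]; det M2 = -5787225/262144
det M1 - det M2 = -397953/8192; K = -397953/8192 / (231489/16384)^2 = -32768/134657

Answer: K = -32768/134657


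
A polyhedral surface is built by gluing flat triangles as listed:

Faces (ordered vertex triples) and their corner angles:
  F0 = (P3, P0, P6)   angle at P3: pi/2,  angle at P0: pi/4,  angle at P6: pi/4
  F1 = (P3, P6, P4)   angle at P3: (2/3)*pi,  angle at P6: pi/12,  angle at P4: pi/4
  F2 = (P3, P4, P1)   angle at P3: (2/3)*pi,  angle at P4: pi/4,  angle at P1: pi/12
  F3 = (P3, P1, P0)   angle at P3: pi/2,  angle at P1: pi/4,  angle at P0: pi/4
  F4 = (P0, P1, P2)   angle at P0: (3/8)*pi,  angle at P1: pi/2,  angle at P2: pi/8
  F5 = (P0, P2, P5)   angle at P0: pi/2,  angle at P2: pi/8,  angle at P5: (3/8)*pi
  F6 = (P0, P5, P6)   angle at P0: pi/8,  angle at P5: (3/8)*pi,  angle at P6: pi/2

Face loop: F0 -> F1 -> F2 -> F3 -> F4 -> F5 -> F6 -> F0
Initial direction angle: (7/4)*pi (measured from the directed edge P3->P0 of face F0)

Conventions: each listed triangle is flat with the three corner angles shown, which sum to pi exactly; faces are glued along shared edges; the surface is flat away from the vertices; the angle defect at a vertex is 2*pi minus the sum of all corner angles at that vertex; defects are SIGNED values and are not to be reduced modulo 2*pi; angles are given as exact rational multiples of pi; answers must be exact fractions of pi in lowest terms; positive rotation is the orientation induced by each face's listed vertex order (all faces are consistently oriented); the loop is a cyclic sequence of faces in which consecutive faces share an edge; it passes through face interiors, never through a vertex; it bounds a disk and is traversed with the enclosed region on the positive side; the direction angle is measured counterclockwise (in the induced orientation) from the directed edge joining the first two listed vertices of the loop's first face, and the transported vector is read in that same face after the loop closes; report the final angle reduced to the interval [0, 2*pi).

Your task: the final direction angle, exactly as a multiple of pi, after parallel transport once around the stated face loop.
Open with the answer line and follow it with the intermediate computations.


Answer: final direction angle = (23/12)*pi

enclosed vertex P0: corner angles sum to (3/2)*pi, defect = 2*pi - (3/2)*pi = pi/2
enclosed vertex P3: corner angles sum to (7/3)*pi, defect = 2*pi - (7/3)*pi = -pi/3
adding the enclosed defects to the starting angle (mod 2*pi, induced orientation) gives the holonomy
final angle = (7/4)*pi + pi/6 = (23/12)*pi (mod 2*pi)


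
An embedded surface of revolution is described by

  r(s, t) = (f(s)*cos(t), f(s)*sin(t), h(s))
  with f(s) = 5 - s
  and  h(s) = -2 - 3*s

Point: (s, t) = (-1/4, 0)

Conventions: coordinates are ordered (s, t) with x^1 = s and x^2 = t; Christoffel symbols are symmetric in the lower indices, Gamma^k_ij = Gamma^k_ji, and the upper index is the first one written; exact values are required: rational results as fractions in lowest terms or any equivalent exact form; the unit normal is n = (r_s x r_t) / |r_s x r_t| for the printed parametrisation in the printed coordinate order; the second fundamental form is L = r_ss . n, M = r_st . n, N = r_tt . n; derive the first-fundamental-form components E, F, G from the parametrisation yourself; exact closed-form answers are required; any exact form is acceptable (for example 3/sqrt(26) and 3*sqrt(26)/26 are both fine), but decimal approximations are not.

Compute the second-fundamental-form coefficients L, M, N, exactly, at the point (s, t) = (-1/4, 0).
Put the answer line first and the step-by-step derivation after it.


Answer: L = 0, M = 0, N = -63*sqrt(10)/40

f = 21/4, f' = -1, f'' = 0, h' = -3, h'' = 0
E = 10, F = 0, G = 441/16; answer radicand W^2 = 10
unnormalised second-form numerators: l = 0, m = 0, n = -63/4; L = l/sqrt(10), and similarly M = m/sqrt(W^2), N = n/sqrt(W^2)


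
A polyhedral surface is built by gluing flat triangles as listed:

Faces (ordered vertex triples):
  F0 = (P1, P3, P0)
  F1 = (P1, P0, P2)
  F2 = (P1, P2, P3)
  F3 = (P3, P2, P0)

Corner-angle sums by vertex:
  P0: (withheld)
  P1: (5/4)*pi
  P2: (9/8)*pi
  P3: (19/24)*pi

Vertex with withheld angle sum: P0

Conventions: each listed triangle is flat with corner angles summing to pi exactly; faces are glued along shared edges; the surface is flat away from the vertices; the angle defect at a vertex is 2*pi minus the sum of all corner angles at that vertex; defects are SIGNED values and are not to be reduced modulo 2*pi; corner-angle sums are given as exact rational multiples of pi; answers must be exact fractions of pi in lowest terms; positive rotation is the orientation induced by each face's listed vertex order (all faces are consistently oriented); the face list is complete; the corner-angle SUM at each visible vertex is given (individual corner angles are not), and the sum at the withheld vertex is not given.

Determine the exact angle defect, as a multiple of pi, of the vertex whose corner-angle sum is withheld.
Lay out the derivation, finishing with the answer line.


V = 4, E = 6, F = 4; chi = V - E + F = 2
Gauss-Bonnet: total defect = 2*pi*chi = 4*pi; visible defects sum to (17/6)*pi

Answer: defect(P0) = (7/6)*pi


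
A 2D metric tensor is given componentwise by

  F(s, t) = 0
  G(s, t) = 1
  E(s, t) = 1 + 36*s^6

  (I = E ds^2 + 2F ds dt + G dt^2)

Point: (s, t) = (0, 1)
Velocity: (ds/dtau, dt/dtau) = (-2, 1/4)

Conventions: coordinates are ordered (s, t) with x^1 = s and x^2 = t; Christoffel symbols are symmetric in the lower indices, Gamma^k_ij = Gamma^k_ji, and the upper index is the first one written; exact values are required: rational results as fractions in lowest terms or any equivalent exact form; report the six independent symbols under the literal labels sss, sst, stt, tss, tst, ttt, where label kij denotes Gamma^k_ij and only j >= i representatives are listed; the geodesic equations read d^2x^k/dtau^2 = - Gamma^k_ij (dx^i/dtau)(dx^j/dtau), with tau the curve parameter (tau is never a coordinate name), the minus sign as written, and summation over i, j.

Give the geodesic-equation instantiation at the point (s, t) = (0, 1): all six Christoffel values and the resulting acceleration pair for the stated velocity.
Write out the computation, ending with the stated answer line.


E = 1, F = 0, G = 1 at the point
E_s = 0, E_t = 0, F_s = 0, F_t = 0, G_s = 0, G_t = 0
EG - F^2 = 1;  g^inv = (1) * [[1, 0], [0, 1]]
first-kind symbols [ij,l] = (1/2)(d_i g_jl + d_j g_il - d_l g_ij): [ss,s] = E_s/2 = 0, [ss,t] = F_s - E_t/2 = 0, [st,s] = E_t/2 = 0, [st,t] = G_s/2 = 0, [tt,s] = F_t - G_s/2 = 0, [tt,t] = G_t/2 = 0
Gamma^s_ij = (G*[ij,s] - F*[ij,t])/(EG - F^2), Gamma^t_ij = (E*[ij,t] - F*[ij,s])/(EG - F^2)
Gamma_sss = 0, Gamma_sst = 0, Gamma_stt = 0, Gamma_tss = 0, Gamma_tst = 0, Gamma_ttt = 0
d^2s/dtau^2 = -(Gamma_sss*(-2)^2 + 2*Gamma_sst*(-2)*(1/4) + Gamma_stt*(1/4)^2) = 0
d^2t/dtau^2 = -(Gamma_tss*(-2)^2 + 2*Gamma_tst*(-2)*(1/4) + Gamma_ttt*(1/4)^2) = 0

Answer: Gamma_sss = 0, Gamma_sst = 0, Gamma_stt = 0, Gamma_tss = 0, Gamma_tst = 0, Gamma_ttt = 0; accelerations (d^2s/dtau^2, d^2t/dtau^2) = (0, 0)


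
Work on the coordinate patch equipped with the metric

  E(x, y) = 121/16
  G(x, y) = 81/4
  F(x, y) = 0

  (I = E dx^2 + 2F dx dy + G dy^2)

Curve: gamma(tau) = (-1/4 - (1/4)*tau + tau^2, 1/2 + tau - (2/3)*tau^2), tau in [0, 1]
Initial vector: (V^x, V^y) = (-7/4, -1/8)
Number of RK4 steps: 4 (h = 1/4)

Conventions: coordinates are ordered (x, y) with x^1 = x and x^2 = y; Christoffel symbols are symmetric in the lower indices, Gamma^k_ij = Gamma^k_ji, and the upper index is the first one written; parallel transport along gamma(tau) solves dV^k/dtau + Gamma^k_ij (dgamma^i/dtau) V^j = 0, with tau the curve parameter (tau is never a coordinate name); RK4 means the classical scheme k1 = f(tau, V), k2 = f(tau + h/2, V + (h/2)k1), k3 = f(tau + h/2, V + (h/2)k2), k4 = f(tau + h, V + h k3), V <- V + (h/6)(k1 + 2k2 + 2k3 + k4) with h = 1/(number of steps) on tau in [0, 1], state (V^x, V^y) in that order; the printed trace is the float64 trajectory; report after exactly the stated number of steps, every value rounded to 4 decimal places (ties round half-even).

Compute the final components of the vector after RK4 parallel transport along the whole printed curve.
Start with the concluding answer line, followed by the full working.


Answer: V^x = -1.7500, V^y = -0.1250

gamma'(tau) = (-1/4 + 2*tau, 1 - (4/3)*tau); f(tau, V)^k = -Gamma^k_ij(gamma(tau)) gamma'^i(tau) V^j; h = 1/4; intermediate values shown to 6 dp
curve data and Christoffel symbols at the stage parameters:
  tau = 0.000000: gamma = (-0.250000, 0.500000), gamma' = (-0.250000, 1.000000); Gamma_xxx = 0.000000, Gamma_xxy = 0.000000, Gamma_xyy = 0.000000, Gamma_yxx = 0.000000, Gamma_yxy = 0.000000, Gamma_yyy = 0.000000
  tau = 0.125000: gamma = (-0.265625, 0.614583), gamma' = (0.000000, 0.833333); Gamma_xxx = 0.000000, Gamma_xxy = 0.000000, Gamma_xyy = 0.000000, Gamma_yxx = 0.000000, Gamma_yxy = 0.000000, Gamma_yyy = 0.000000
  tau = 0.250000: gamma = (-0.250000, 0.708333), gamma' = (0.250000, 0.666667); Gamma_xxx = 0.000000, Gamma_xxy = 0.000000, Gamma_xyy = 0.000000, Gamma_yxx = 0.000000, Gamma_yxy = 0.000000, Gamma_yyy = 0.000000
  tau = 0.375000: gamma = (-0.203125, 0.781250), gamma' = (0.500000, 0.500000); Gamma_xxx = 0.000000, Gamma_xxy = 0.000000, Gamma_xyy = 0.000000, Gamma_yxx = 0.000000, Gamma_yxy = 0.000000, Gamma_yyy = 0.000000
  tau = 0.500000: gamma = (-0.125000, 0.833333), gamma' = (0.750000, 0.333333); Gamma_xxx = 0.000000, Gamma_xxy = 0.000000, Gamma_xyy = 0.000000, Gamma_yxx = 0.000000, Gamma_yxy = 0.000000, Gamma_yyy = 0.000000
  tau = 0.625000: gamma = (-0.015625, 0.864583), gamma' = (1.000000, 0.166667); Gamma_xxx = 0.000000, Gamma_xxy = 0.000000, Gamma_xyy = 0.000000, Gamma_yxx = 0.000000, Gamma_yxy = 0.000000, Gamma_yyy = 0.000000
  tau = 0.750000: gamma = (0.125000, 0.875000), gamma' = (1.250000, 0.000000); Gamma_xxx = 0.000000, Gamma_xxy = 0.000000, Gamma_xyy = 0.000000, Gamma_yxx = 0.000000, Gamma_yxy = 0.000000, Gamma_yyy = 0.000000
  tau = 0.875000: gamma = (0.296875, 0.864583), gamma' = (1.500000, -0.166667); Gamma_xxx = 0.000000, Gamma_xxy = 0.000000, Gamma_xyy = 0.000000, Gamma_yxx = 0.000000, Gamma_yxy = 0.000000, Gamma_yyy = 0.000000
  tau = 1.000000: gamma = (0.500000, 0.833333), gamma' = (1.750000, -0.333333); Gamma_xxx = 0.000000, Gamma_xxy = 0.000000, Gamma_xyy = 0.000000, Gamma_yxx = 0.000000, Gamma_yxy = 0.000000, Gamma_yyy = 0.000000
step 0: V^x = -1.7500, V^y = -0.1250
step 1: k1 = (0.000000, 0.000000), k2 = (0.000000, 0.000000), k3 = (0.000000, 0.000000), k4 = (0.000000, 0.000000); V <- V + (h/6)(k1 + 2k2 + 2k3 + k4): V^x = -1.7500, V^y = -0.1250
step 2: k1 = (0.000000, 0.000000), k2 = (0.000000, 0.000000), k3 = (0.000000, 0.000000), k4 = (0.000000, 0.000000); V <- V + (h/6)(k1 + 2k2 + 2k3 + k4): V^x = -1.7500, V^y = -0.1250
step 3: k1 = (0.000000, 0.000000), k2 = (0.000000, 0.000000), k3 = (0.000000, 0.000000), k4 = (0.000000, 0.000000); V <- V + (h/6)(k1 + 2k2 + 2k3 + k4): V^x = -1.7500, V^y = -0.1250
step 4: k1 = (0.000000, 0.000000), k2 = (0.000000, 0.000000), k3 = (0.000000, 0.000000), k4 = (0.000000, 0.000000); V <- V + (h/6)(k1 + 2k2 + 2k3 + k4): V^x = -1.7500, V^y = -0.1250


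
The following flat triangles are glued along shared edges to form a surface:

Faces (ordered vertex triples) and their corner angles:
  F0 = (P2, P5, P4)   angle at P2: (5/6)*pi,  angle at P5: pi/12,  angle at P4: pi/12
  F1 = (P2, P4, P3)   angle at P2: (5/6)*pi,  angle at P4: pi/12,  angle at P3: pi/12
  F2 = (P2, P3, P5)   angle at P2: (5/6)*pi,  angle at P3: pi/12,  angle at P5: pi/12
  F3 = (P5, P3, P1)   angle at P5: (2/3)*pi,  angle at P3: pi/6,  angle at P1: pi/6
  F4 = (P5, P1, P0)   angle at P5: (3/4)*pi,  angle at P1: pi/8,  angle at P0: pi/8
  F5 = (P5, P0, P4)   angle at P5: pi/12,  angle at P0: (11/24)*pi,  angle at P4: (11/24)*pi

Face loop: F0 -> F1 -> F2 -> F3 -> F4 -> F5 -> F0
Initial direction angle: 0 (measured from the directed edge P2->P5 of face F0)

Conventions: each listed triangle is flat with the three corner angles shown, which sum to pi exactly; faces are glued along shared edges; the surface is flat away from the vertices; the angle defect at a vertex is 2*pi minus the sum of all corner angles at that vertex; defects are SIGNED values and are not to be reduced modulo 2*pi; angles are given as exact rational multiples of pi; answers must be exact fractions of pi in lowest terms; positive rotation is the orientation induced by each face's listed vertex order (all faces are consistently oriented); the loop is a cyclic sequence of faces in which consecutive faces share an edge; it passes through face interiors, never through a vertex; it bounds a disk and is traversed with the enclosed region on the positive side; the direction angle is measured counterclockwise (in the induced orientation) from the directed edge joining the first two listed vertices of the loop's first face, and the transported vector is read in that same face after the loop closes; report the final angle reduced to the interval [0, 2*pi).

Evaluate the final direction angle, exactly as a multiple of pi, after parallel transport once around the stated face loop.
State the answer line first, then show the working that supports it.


Answer: final direction angle = (11/6)*pi

enclosed vertex P2: corner angles sum to (5/2)*pi, defect = 2*pi - (5/2)*pi = -pi/2
enclosed vertex P5: corner angles sum to (5/3)*pi, defect = 2*pi - (5/3)*pi = pi/3
final direction = starting direction + enclosed defect total, reduced mod 2*pi (induced orientation)
final angle = 0 - pi/6 = (11/6)*pi (mod 2*pi)


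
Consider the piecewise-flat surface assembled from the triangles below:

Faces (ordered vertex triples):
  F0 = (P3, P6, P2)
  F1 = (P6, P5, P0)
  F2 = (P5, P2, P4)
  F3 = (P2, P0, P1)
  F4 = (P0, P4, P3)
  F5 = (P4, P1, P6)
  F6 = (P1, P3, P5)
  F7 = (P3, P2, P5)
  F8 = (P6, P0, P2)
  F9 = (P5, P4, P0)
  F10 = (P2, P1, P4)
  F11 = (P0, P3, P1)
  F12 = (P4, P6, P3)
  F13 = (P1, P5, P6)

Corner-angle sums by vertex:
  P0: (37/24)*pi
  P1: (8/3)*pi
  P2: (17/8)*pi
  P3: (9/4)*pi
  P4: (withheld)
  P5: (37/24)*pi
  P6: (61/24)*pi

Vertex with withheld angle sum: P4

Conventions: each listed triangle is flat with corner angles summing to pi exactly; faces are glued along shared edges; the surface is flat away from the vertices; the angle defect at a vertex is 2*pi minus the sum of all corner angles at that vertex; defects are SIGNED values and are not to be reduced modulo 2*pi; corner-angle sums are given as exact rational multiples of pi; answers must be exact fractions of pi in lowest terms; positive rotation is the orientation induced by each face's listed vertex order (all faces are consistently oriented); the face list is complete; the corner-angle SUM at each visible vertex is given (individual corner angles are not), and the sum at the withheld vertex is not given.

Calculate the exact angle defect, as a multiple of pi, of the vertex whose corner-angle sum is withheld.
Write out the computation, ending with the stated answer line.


V = 7, E = 21, F = 14; chi = V - E + F = 0
Gauss-Bonnet: total defect = 2*pi*chi = 0; visible defects sum to (-2/3)*pi

Answer: defect(P4) = (2/3)*pi


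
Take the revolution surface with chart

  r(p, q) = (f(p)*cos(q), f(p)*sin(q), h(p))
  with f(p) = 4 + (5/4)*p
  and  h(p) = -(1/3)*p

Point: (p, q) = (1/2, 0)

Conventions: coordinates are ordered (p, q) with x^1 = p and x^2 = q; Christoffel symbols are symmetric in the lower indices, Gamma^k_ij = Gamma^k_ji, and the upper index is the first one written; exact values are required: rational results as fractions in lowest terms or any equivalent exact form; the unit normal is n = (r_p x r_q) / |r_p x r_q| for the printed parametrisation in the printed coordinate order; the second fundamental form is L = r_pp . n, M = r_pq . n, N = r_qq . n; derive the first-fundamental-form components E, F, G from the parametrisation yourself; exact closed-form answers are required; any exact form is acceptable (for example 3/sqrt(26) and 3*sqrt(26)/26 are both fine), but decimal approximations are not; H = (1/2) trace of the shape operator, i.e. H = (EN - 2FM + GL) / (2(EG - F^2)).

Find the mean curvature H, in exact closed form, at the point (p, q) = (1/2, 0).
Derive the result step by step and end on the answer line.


f = 37/8, f' = 5/4, f'' = 0, h' = -1/3, h'' = 0
E = 241/144, F = 0, G = 1369/64; answer radicand W^2 = 241/144
unnormalised second-form numerators: l = 0, m = 0, n = -37/24; L = l/sqrt(241/144), and similarly M = m/sqrt(W^2), N = n/sqrt(W^2)
H = (E*n - 2*F*m + G*l) / (2*(EG - F^2)*sqrt(W^2)); E*n - 2*F*m + G*l = -8917/3456, EG - F^2 = 329929/9216, so H = (-4/111)/sqrt(241/144)

Answer: H = -16*sqrt(241)/8917


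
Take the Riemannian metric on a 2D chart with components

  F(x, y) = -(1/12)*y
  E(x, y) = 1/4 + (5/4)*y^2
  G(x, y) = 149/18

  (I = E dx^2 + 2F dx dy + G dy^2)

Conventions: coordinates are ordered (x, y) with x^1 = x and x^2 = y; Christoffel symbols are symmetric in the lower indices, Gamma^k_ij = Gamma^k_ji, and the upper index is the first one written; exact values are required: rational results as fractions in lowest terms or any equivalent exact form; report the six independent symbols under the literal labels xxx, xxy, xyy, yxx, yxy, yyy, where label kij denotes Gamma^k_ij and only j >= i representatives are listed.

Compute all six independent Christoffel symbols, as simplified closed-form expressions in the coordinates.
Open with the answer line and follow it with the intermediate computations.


Answer: Gamma_xxx = -15*y^2/(1489*y^2 + 298), Gamma_xxy = 1490*y/(1489*y^2 + 298), Gamma_xyy = -298/(4467*y^2 + 894), Gamma_yxx = (-225*y^3 - 45*y)/(1489*y^2 + 298), Gamma_yxy = 15*y^2/(1489*y^2 + 298), Gamma_yyy = -y/(1489*y^2 + 298)

E = 1/4 + (5/4)*y^2; F = -(1/12)*y; G = 149/18
Gamma^k_ij = (1/2) g^{kl} (d_i g_jl + d_j g_il - d_l g_ij), with g^inv = (1/(EG-F^2)) [[G, -F], [-F, E]]
first partials: E_x = 0, E_y = (5/2)*y, F_x = 0, F_y = -1/12, G_x = 0, G_y = 0
D = EG - F^2 = 149/72 + (1489/144)*y^2
expanded: Gamma^x_xx = (G E_x - 2F F_x + F E_y)/(2D), Gamma^x_xy = (G E_y - F G_x)/(2D), Gamma^x_yy = (2G F_y - G G_x - F G_y)/(2D), Gamma^y_xx = (2E F_x - E E_y - F E_x)/(2D), Gamma^y_xy = (E G_x - F E_y)/(2D), Gamma^y_yy = (E G_y - 2F F_y + F G_x)/(2D); substitute and cancel common factors


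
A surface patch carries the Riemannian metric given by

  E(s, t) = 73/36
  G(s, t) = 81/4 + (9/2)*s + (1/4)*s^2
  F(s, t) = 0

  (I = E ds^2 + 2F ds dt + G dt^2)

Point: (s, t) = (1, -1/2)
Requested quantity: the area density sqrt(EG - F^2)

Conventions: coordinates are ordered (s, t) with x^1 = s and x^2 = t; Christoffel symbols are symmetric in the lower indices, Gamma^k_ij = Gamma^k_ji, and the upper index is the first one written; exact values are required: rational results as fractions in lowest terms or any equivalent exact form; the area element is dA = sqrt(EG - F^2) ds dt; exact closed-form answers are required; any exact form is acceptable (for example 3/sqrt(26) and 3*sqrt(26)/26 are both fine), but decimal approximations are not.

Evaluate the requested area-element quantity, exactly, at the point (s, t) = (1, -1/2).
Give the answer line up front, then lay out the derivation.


Answer: sqrt(EG - F^2) = 5*sqrt(73)/6

E = 73/36, F = 0, G = 25; EG - F^2 = 1825/36


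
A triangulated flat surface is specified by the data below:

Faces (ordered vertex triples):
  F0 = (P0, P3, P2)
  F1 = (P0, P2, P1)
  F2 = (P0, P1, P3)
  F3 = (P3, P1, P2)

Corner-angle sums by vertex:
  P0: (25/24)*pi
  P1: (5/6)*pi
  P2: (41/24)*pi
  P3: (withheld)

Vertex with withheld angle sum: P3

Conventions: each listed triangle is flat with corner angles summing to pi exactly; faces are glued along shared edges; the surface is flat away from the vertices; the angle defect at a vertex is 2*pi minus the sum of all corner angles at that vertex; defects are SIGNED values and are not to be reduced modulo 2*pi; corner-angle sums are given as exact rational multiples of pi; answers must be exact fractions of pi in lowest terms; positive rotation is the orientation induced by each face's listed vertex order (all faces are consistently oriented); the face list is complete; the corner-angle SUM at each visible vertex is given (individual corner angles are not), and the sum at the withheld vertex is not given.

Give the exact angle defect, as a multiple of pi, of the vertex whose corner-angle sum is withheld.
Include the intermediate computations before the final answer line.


V = 4, E = 6, F = 4; chi = V - E + F = 2
Gauss-Bonnet: total defect = 2*pi*chi = 4*pi; visible defects sum to (29/12)*pi

Answer: defect(P3) = (19/12)*pi


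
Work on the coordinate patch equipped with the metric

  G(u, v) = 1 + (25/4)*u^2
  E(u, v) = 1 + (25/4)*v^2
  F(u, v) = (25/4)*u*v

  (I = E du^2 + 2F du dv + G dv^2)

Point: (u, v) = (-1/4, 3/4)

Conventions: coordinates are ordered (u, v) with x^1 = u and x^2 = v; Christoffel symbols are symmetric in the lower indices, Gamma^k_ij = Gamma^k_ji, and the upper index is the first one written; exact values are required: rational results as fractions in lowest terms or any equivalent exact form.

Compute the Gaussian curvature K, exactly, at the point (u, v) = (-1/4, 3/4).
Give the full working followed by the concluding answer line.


E = 289/64, F = -75/64, G = 89/64, EG - F^2 = 157/32 at the point
E_u = 0, E_v = 75/8, F_u = 75/16, F_v = -25/16, G_u = -25/8, G_v = 0
E_vv = 25/2, F_uv = 25/4, G_uu = 25/2
Evaluate Brioschi's two determinant matrices M1, M2 and divide by (EG - F^2)^2.
M1 = [[-E_vv/2 + F_uv - G_uu/2, E_u/2, F_u - E_v/2], [F_v - G_u/2, E, F], [G_v/2, F, G]] = [[-25/4, 0, 0], [0, 289/64, -75/64], [0, -75/64, 89/64]]; det M1 = -3925/128
M2 = [[0, E_v/2, G_u/2], [E_v/2, E, F], [G_u/2, F, G]] = [[0, 75/16, -25/16], [75/16, 289/64, -75/64], [-25/16, -75/64, 89/64]]; det M2 = -3125/128
det M1 - det M2 = -25/4; K = -25/4 / (157/32)^2 = -6400/24649

Answer: K = -6400/24649


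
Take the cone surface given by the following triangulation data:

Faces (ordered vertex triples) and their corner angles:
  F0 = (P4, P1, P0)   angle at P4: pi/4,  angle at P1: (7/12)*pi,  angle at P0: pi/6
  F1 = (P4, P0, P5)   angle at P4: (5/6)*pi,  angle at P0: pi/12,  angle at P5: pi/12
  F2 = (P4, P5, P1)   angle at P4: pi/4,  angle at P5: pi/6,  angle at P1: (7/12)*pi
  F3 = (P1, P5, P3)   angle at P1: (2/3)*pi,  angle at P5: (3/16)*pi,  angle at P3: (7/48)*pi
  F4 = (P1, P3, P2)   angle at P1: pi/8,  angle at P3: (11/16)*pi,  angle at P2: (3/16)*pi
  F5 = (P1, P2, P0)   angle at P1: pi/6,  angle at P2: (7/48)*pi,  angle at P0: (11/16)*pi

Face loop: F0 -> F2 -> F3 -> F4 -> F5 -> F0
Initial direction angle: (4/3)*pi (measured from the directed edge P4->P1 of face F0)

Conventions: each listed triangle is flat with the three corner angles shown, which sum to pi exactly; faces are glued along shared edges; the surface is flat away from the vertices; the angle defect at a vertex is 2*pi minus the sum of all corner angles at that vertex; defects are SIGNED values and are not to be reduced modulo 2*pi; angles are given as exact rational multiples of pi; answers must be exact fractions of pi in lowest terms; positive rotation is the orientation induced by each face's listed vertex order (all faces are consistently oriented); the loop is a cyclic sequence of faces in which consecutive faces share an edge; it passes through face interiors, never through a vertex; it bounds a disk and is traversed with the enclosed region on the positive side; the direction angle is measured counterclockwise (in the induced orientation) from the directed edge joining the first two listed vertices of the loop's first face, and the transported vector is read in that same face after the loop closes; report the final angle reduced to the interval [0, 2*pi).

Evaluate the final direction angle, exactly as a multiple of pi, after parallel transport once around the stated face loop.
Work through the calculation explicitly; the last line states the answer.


enclosed vertex P1: corner angles sum to (17/8)*pi, defect = 2*pi - (17/8)*pi = -pi/8
the final direction is the initial angle plus the enclosed defects, taken mod 2*pi in the induced orientation
final angle = (4/3)*pi - pi/8 = (29/24)*pi (mod 2*pi)

Answer: final direction angle = (29/24)*pi


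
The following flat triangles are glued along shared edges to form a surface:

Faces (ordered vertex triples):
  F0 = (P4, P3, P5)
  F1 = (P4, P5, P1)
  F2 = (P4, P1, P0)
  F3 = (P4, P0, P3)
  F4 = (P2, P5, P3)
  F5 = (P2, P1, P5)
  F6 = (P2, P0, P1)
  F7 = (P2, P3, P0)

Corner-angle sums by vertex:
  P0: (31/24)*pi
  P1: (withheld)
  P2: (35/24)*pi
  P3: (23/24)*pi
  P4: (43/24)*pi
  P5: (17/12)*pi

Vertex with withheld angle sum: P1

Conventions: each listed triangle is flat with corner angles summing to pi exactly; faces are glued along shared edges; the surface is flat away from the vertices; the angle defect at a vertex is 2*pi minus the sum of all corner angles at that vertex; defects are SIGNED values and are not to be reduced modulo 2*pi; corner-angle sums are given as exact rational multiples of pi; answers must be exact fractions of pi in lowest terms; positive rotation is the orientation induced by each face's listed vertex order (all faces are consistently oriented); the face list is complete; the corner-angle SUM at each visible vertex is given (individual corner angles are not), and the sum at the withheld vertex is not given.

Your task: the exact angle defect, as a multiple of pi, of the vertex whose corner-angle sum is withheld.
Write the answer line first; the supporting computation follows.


Answer: defect(P1) = (11/12)*pi

V = 6, E = 12, F = 8; chi = V - E + F = 2
Gauss-Bonnet: total defect = 2*pi*chi = 4*pi; visible defects sum to (37/12)*pi


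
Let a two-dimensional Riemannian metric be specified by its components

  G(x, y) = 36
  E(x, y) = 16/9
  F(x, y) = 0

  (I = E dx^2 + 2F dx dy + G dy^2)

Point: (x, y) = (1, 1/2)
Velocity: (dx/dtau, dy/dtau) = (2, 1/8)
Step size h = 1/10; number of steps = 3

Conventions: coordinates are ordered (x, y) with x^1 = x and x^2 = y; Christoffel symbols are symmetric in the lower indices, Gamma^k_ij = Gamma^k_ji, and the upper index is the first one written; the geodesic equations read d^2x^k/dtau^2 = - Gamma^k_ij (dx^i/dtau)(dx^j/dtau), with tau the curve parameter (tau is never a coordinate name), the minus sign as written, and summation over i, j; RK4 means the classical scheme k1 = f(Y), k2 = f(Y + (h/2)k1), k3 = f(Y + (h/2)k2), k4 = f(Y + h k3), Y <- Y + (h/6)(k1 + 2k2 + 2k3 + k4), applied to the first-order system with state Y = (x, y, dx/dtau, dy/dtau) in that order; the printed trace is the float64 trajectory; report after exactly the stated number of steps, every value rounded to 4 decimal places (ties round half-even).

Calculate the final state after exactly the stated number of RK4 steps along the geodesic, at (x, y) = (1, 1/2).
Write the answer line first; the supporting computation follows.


Answer: x = 1.6000, y = 0.5375, dx/dtau = 2.0000, dy/dtau = 0.1250

f(Y) = (dx/dtau, dy/dtau, -Gamma^x_ij Y'^i Y'^j, -Gamma^y_ij Y'^i Y'^j) with the Gammas evaluated at the stage position; h = 0.100000; intermediate values shown to 6 dp
step 0: x = 1.0000, y = 0.5000, dx/dtau = 2.0000, dy/dtau = 0.1250
step 1:
  k1: at (x, y) = (1.000000, 0.500000), (dx/dtau, dy/dtau) = (2.000000, 0.125000); Gamma_xxx = 0.000000, Gamma_xxy = 0.000000, Gamma_xyy = 0.000000, Gamma_yxx = 0.000000, Gamma_yxy = 0.000000, Gamma_yyy = 0.000000; k1 = (2.000000, 0.125000, 0.000000, 0.000000)
  k2: at (x, y) = (1.100000, 0.506250), (dx/dtau, dy/dtau) = (2.000000, 0.125000); Gamma_xxx = 0.000000, Gamma_xxy = 0.000000, Gamma_xyy = 0.000000, Gamma_yxx = 0.000000, Gamma_yxy = 0.000000, Gamma_yyy = 0.000000; k2 = (2.000000, 0.125000, 0.000000, 0.000000)
  k3: at (x, y) = (1.100000, 0.506250), (dx/dtau, dy/dtau) = (2.000000, 0.125000); Gamma_xxx = 0.000000, Gamma_xxy = 0.000000, Gamma_xyy = 0.000000, Gamma_yxx = 0.000000, Gamma_yxy = 0.000000, Gamma_yyy = 0.000000; k3 = (2.000000, 0.125000, 0.000000, 0.000000)
  k4: at (x, y) = (1.200000, 0.512500), (dx/dtau, dy/dtau) = (2.000000, 0.125000); Gamma_xxx = 0.000000, Gamma_xxy = 0.000000, Gamma_xyy = 0.000000, Gamma_yxx = 0.000000, Gamma_yxy = 0.000000, Gamma_yyy = 0.000000; k4 = (2.000000, 0.125000, 0.000000, 0.000000)
  Y <- Y + (h/6)(k1 + 2k2 + 2k3 + k4): x = 1.2000, y = 0.5125, dx/dtau = 2.0000, dy/dtau = 0.1250
step 2:
  k1: at (x, y) = (1.200000, 0.512500), (dx/dtau, dy/dtau) = (2.000000, 0.125000); Gamma_xxx = 0.000000, Gamma_xxy = 0.000000, Gamma_xyy = 0.000000, Gamma_yxx = 0.000000, Gamma_yxy = 0.000000, Gamma_yyy = 0.000000; k1 = (2.000000, 0.125000, 0.000000, 0.000000)
  k2: at (x, y) = (1.300000, 0.518750), (dx/dtau, dy/dtau) = (2.000000, 0.125000); Gamma_xxx = 0.000000, Gamma_xxy = 0.000000, Gamma_xyy = 0.000000, Gamma_yxx = 0.000000, Gamma_yxy = 0.000000, Gamma_yyy = 0.000000; k2 = (2.000000, 0.125000, 0.000000, 0.000000)
  k3: at (x, y) = (1.300000, 0.518750), (dx/dtau, dy/dtau) = (2.000000, 0.125000); Gamma_xxx = 0.000000, Gamma_xxy = 0.000000, Gamma_xyy = 0.000000, Gamma_yxx = 0.000000, Gamma_yxy = 0.000000, Gamma_yyy = 0.000000; k3 = (2.000000, 0.125000, 0.000000, 0.000000)
  k4: at (x, y) = (1.400000, 0.525000), (dx/dtau, dy/dtau) = (2.000000, 0.125000); Gamma_xxx = 0.000000, Gamma_xxy = 0.000000, Gamma_xyy = 0.000000, Gamma_yxx = 0.000000, Gamma_yxy = 0.000000, Gamma_yyy = 0.000000; k4 = (2.000000, 0.125000, 0.000000, 0.000000)
  Y <- Y + (h/6)(k1 + 2k2 + 2k3 + k4): x = 1.4000, y = 0.5250, dx/dtau = 2.0000, dy/dtau = 0.1250
step 3:
  k1: at (x, y) = (1.400000, 0.525000), (dx/dtau, dy/dtau) = (2.000000, 0.125000); Gamma_xxx = 0.000000, Gamma_xxy = 0.000000, Gamma_xyy = 0.000000, Gamma_yxx = 0.000000, Gamma_yxy = 0.000000, Gamma_yyy = 0.000000; k1 = (2.000000, 0.125000, 0.000000, 0.000000)
  k2: at (x, y) = (1.500000, 0.531250), (dx/dtau, dy/dtau) = (2.000000, 0.125000); Gamma_xxx = 0.000000, Gamma_xxy = 0.000000, Gamma_xyy = 0.000000, Gamma_yxx = 0.000000, Gamma_yxy = 0.000000, Gamma_yyy = 0.000000; k2 = (2.000000, 0.125000, 0.000000, 0.000000)
  k3: at (x, y) = (1.500000, 0.531250), (dx/dtau, dy/dtau) = (2.000000, 0.125000); Gamma_xxx = 0.000000, Gamma_xxy = 0.000000, Gamma_xyy = 0.000000, Gamma_yxx = 0.000000, Gamma_yxy = 0.000000, Gamma_yyy = 0.000000; k3 = (2.000000, 0.125000, 0.000000, 0.000000)
  k4: at (x, y) = (1.600000, 0.537500), (dx/dtau, dy/dtau) = (2.000000, 0.125000); Gamma_xxx = 0.000000, Gamma_xxy = 0.000000, Gamma_xyy = 0.000000, Gamma_yxx = 0.000000, Gamma_yxy = 0.000000, Gamma_yyy = 0.000000; k4 = (2.000000, 0.125000, 0.000000, 0.000000)
  Y <- Y + (h/6)(k1 + 2k2 + 2k3 + k4): x = 1.6000, y = 0.5375, dx/dtau = 2.0000, dy/dtau = 0.1250


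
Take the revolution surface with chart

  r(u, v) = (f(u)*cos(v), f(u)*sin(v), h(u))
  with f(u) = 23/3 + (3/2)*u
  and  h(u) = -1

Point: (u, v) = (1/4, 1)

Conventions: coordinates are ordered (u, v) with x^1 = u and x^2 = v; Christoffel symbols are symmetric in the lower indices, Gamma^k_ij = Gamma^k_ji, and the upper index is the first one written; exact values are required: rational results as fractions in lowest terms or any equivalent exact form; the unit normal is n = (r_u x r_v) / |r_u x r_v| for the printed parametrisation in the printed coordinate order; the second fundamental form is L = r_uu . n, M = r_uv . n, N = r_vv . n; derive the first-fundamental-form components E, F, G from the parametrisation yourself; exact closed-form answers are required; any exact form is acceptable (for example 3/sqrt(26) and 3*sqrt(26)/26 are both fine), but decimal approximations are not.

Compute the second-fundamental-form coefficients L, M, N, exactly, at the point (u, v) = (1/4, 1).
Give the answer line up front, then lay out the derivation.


Answer: L = 0, M = 0, N = 0

f = 193/24, f' = 3/2, f'' = 0, h' = 0, h'' = 0
E = 9/4, F = 0, G = 37249/576; answer radicand W^2 = 9/4
unnormalised second-form numerators: l = 0, m = 0, n = 0; L = l/sqrt(9/4), and similarly M = m/sqrt(W^2), N = n/sqrt(W^2)


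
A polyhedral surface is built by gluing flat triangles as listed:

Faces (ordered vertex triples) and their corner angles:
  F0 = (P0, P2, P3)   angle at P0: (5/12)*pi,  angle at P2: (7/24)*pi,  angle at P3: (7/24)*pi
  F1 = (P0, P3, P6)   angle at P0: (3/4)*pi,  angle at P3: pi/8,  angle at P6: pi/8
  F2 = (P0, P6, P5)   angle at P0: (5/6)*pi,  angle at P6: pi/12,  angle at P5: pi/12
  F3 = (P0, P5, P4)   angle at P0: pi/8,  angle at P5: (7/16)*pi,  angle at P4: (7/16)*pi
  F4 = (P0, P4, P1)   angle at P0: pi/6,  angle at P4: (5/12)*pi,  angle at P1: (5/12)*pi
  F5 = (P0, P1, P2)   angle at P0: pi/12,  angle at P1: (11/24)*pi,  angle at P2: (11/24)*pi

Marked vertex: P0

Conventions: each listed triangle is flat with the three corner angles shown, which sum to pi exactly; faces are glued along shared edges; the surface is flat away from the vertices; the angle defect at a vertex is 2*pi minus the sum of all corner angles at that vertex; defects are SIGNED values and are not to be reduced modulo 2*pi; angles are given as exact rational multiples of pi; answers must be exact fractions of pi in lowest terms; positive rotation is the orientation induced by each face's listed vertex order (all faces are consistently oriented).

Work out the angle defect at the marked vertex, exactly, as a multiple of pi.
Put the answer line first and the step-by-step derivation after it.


Answer: defect(P0) = (-3/8)*pi

Sum of corner angles at P0: (19/8)*pi
defect = 2*pi - (19/8)*pi


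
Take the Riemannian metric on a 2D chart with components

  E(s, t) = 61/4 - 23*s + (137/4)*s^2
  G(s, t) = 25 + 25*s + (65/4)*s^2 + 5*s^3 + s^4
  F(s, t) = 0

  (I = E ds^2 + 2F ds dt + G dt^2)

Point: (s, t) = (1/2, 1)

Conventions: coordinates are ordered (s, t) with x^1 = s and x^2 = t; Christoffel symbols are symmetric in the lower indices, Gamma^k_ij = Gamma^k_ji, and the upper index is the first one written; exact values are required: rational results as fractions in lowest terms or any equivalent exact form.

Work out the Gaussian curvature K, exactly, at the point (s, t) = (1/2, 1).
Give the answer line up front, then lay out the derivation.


Answer: K = -2528/504517

E = 197/16, F = 0, G = 169/4, EG - F^2 = 33293/64 at the point
E_s = 45/4, E_t = 0, F_s = 0, F_t = 0, G_s = 91/2, G_t = 0
E_tt = 0, F_st = 0, G_ss = 101/2
K follows from Brioschi's formula, (det M1 - det M2)/(EG - F^2)^2.
M1 = [[-E_tt/2 + F_st - G_ss/2, E_s/2, F_s - E_t/2], [F_t - G_s/2, E, F], [G_t/2, F, G]] = [[-101/4, 45/8, 0], [-91/4, 197/16, 0], [0, 0, 169/4]]; det M1 = -1978483/256
M2 = [[0, E_t/2, G_s/2], [E_t/2, E, F], [G_s/2, F, G]] = [[0, 0, 91/4], [0, 197/16, 0], [91/4, 0, 169/4]]; det M2 = -1631357/256
det M1 - det M2 = -173563/128; K = -173563/128 / (33293/64)^2 = -2528/504517


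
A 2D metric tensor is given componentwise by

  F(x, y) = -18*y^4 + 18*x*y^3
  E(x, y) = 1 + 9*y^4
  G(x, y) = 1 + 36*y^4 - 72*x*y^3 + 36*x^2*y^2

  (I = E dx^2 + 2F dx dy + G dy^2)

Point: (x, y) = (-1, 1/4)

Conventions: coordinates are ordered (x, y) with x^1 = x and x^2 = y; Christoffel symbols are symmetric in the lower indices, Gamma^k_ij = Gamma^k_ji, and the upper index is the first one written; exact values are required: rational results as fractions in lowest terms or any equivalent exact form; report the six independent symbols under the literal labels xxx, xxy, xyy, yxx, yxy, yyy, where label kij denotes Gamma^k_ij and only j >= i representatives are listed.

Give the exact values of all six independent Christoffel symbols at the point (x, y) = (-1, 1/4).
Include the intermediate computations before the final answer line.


E = 265/256, F = -45/128, G = 289/64 at the point
E_x = 0, E_y = 9/16, F_x = 9/32, F_y = -9/2, G_x = -45/8, G_y = 135/4
EG - F^2 = 1165/256;  g^inv = (256/1165) * [[289/64, 45/128], [45/128, 265/256]]
first-kind symbols [ij,l] = (1/2)(d_i g_jl + d_j g_il - d_l g_ij): [xx,x] = E_x/2 = 0, [xx,y] = F_x - E_y/2 = 0, [xy,x] = E_y/2 = 9/32, [xy,y] = G_x/2 = -45/16, [yy,x] = F_y - G_x/2 = -27/16, [yy,y] = G_y/2 = 135/8
Gamma^x_ij = (G*[ij,x] - F*[ij,y])/(EG - F^2), Gamma^y_ij = (E*[ij,y] - F*[ij,x])/(EG - F^2)

Answer: Gamma_xxx = 0, Gamma_xxy = 72/1165, Gamma_xyy = -432/1165, Gamma_yxx = 0, Gamma_yxy = -144/233, Gamma_yyy = 864/233
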